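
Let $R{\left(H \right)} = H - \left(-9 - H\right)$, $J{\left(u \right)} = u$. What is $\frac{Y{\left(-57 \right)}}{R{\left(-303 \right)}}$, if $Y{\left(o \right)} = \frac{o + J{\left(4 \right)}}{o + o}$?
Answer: $- \frac{53}{68058} \approx -0.00077875$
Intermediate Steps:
$R{\left(H \right)} = 9 + 2 H$ ($R{\left(H \right)} = H + \left(9 + H\right) = 9 + 2 H$)
$Y{\left(o \right)} = \frac{4 + o}{2 o}$ ($Y{\left(o \right)} = \frac{o + 4}{o + o} = \frac{4 + o}{2 o}$)
$\frac{Y{\left(-57 \right)}}{R{\left(-303 \right)}} = \frac{\frac{1}{2} \frac{1}{-57} \left(4 - 57\right)}{9 + 2 \left(-303\right)} = \frac{\frac{1}{2} \left(- \frac{1}{57}\right) \left(-53\right)}{9 - 606} = \frac{53}{114 \left(-597\right)} = \frac{53}{114} \left(- \frac{1}{597}\right) = - \frac{53}{68058}$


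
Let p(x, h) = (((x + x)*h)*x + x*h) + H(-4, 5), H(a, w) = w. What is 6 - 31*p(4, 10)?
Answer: -11309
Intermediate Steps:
p(x, h) = 5 + h*x + 2*h*x² (p(x, h) = (((x + x)*h)*x + x*h) + 5 = (((2*x)*h)*x + h*x) + 5 = ((2*h*x)*x + h*x) + 5 = (2*h*x² + h*x) + 5 = (h*x + 2*h*x²) + 5 = 5 + h*x + 2*h*x²)
6 - 31*p(4, 10) = 6 - 31*(5 + 10*4 + 2*10*4²) = 6 - 31*(5 + 40 + 2*10*16) = 6 - 31*(5 + 40 + 320) = 6 - 31*365 = 6 - 11315 = -11309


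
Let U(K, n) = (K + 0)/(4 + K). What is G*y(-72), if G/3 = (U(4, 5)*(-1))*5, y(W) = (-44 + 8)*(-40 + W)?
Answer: -30240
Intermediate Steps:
U(K, n) = K/(4 + K)
y(W) = 1440 - 36*W (y(W) = -36*(-40 + W) = 1440 - 36*W)
G = -15/2 (G = 3*(((4/(4 + 4))*(-1))*5) = 3*(((4/8)*(-1))*5) = 3*(((4*(⅛))*(-1))*5) = 3*(((½)*(-1))*5) = 3*(-½*5) = 3*(-5/2) = -15/2 ≈ -7.5000)
G*y(-72) = -15*(1440 - 36*(-72))/2 = -15*(1440 + 2592)/2 = -15/2*4032 = -30240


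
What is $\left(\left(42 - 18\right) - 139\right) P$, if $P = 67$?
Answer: $-7705$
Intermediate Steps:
$\left(\left(42 - 18\right) - 139\right) P = \left(\left(42 - 18\right) - 139\right) 67 = \left(24 - 139\right) 67 = \left(-115\right) 67 = -7705$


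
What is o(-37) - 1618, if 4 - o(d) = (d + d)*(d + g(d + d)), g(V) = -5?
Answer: -4722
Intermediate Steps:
o(d) = 4 - 2*d*(-5 + d) (o(d) = 4 - (d + d)*(d - 5) = 4 - 2*d*(-5 + d))
o(-37) - 1618 = (4 - 2*(-37)² + 10*(-37)) - 1618 = (4 - 2*1369 - 370) - 1618 = (4 - 2738 - 370) - 1618 = -3104 - 1618 = -4722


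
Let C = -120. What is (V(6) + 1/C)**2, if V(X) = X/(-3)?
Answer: 58081/14400 ≈ 4.0334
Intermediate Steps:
V(X) = -X/3 (V(X) = X*(-1/3) = -X/3)
(V(6) + 1/C)**2 = (-1/3*6 + 1/(-120))**2 = (-2 - 1/120)**2 = (-241/120)**2 = 58081/14400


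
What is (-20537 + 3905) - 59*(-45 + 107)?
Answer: -20290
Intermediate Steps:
(-20537 + 3905) - 59*(-45 + 107) = -16632 - 59*62 = -16632 - 3658 = -20290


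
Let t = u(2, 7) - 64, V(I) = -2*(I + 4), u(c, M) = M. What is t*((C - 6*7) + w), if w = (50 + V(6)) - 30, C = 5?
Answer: 2109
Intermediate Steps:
V(I) = -8 - 2*I (V(I) = -2*(4 + I) = -8 - 2*I)
w = 0 (w = (50 + (-8 - 2*6)) - 30 = (50 + (-8 - 12)) - 30 = (50 - 20) - 30 = 30 - 30 = 0)
t = -57 (t = 7 - 64 = -57)
t*((C - 6*7) + w) = -57*((5 - 6*7) + 0) = -57*((5 - 42) + 0) = -57*(-37 + 0) = -57*(-37) = 2109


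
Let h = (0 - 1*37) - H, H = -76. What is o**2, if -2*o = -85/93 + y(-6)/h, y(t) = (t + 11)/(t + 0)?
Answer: 46036225/210482064 ≈ 0.21872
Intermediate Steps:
y(t) = (11 + t)/t
h = 39 (h = (0 - 1*37) - 1*(-76) = (0 - 37) + 76 = -37 + 76 = 39)
o = 6785/14508 (o = -(-85/93 + ((11 - 6)/(-6))/39)/2 = -(-85*1/93 - 1/6*5*(1/39))/2 = -(-85/93 - 5/6*1/39)/2 = -(-85/93 - 5/234)/2 = -1/2*(-6785/7254) = 6785/14508 ≈ 0.46767)
o**2 = (6785/14508)**2 = 46036225/210482064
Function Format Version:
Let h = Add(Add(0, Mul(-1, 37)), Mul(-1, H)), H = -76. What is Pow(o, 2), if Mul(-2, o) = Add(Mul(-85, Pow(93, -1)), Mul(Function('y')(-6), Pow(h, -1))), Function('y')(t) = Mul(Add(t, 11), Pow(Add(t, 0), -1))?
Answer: Rational(46036225, 210482064) ≈ 0.21872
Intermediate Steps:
Function('y')(t) = Mul(Pow(t, -1), Add(11, t)) (Function('y')(t) = Mul(Add(11, t), Pow(t, -1)) = Mul(Pow(t, -1), Add(11, t)))
h = 39 (h = Add(Add(0, Mul(-1, 37)), Mul(-1, -76)) = Add(Add(0, -37), 76) = Add(-37, 76) = 39)
o = Rational(6785, 14508) (o = Mul(Rational(-1, 2), Add(Mul(-85, Pow(93, -1)), Mul(Mul(Pow(-6, -1), Add(11, -6)), Pow(39, -1)))) = Mul(Rational(-1, 2), Add(Mul(-85, Rational(1, 93)), Mul(Mul(Rational(-1, 6), 5), Rational(1, 39)))) = Mul(Rational(-1, 2), Add(Rational(-85, 93), Mul(Rational(-5, 6), Rational(1, 39)))) = Mul(Rational(-1, 2), Add(Rational(-85, 93), Rational(-5, 234))) = Mul(Rational(-1, 2), Rational(-6785, 7254)) = Rational(6785, 14508) ≈ 0.46767)
Pow(o, 2) = Pow(Rational(6785, 14508), 2) = Rational(46036225, 210482064)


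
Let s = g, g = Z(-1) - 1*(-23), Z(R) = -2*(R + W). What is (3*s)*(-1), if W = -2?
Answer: -87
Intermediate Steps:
Z(R) = 4 - 2*R (Z(R) = -2*(R - 2) = -2*(-2 + R) = 4 - 2*R)
g = 29 (g = (4 - 2*(-1)) - 1*(-23) = (4 + 2) + 23 = 6 + 23 = 29)
s = 29
(3*s)*(-1) = (3*29)*(-1) = 87*(-1) = -87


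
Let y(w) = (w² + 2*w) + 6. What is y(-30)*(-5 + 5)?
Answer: 0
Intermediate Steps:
y(w) = 6 + w² + 2*w
y(-30)*(-5 + 5) = (6 + (-30)² + 2*(-30))*(-5 + 5) = (6 + 900 - 60)*0 = 846*0 = 0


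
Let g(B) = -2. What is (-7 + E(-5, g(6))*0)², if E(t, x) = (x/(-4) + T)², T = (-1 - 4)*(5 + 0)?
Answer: 49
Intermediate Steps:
T = -25 (T = -5*5 = -25)
E(t, x) = (-25 - x/4)² (E(t, x) = (x/(-4) - 25)² = (x*(-¼) - 25)² = (-x/4 - 25)² = (-25 - x/4)²)
(-7 + E(-5, g(6))*0)² = (-7 + ((100 - 2)²/16)*0)² = (-7 + ((1/16)*98²)*0)² = (-7 + ((1/16)*9604)*0)² = (-7 + (2401/4)*0)² = (-7 + 0)² = (-7)² = 49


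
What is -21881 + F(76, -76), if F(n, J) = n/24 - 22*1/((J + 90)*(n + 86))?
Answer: -12404737/567 ≈ -21878.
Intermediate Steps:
F(n, J) = n/24 - 22/((86 + n)*(90 + J)) (F(n, J) = n*(1/24) - 22*1/((86 + n)*(90 + J)) = n/24 - 22/((86 + n)*(90 + J)))
-21881 + F(76, -76) = -21881 + (-528 + 90*76**2 + 7740*76 - 76*76**2 + 86*(-76)*76)/(24*(7740 + 86*(-76) + 90*76 - 76*76)) = -21881 + (-528 + 90*5776 + 588240 - 76*5776 - 496736)/(24*(7740 - 6536 + 6840 - 5776)) = -21881 + (1/24)*(-528 + 519840 + 588240 - 438976 - 496736)/2268 = -21881 + (1/24)*(1/2268)*171840 = -21881 + 1790/567 = -12404737/567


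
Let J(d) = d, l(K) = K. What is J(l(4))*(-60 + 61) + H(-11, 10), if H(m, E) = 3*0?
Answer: 4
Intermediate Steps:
H(m, E) = 0
J(l(4))*(-60 + 61) + H(-11, 10) = 4*(-60 + 61) + 0 = 4*1 + 0 = 4 + 0 = 4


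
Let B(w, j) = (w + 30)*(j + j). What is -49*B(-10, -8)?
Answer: 15680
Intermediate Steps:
B(w, j) = 2*j*(30 + w) (B(w, j) = (30 + w)*(2*j) = 2*j*(30 + w))
-49*B(-10, -8) = -98*(-8)*(30 - 10) = -98*(-8)*20 = -49*(-320) = 15680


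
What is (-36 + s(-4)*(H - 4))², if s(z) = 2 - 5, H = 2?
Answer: 900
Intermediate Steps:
s(z) = -3
(-36 + s(-4)*(H - 4))² = (-36 - 3*(2 - 4))² = (-36 - 3*(-2))² = (-36 + 6)² = (-30)² = 900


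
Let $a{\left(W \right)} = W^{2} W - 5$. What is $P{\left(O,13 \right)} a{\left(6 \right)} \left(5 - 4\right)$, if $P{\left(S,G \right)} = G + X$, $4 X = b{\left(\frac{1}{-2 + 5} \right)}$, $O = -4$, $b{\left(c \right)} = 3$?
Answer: $\frac{11605}{4} \approx 2901.3$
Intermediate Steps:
$a{\left(W \right)} = -5 + W^{3}$ ($a{\left(W \right)} = W^{3} - 5 = -5 + W^{3}$)
$X = \frac{3}{4}$ ($X = \frac{1}{4} \cdot 3 = \frac{3}{4} \approx 0.75$)
$P{\left(S,G \right)} = \frac{3}{4} + G$ ($P{\left(S,G \right)} = G + \frac{3}{4} = \frac{3}{4} + G$)
$P{\left(O,13 \right)} a{\left(6 \right)} \left(5 - 4\right) = \left(\frac{3}{4} + 13\right) \left(-5 + 6^{3}\right) \left(5 - 4\right) = \frac{55 \left(-5 + 216\right) 1}{4} = \frac{55 \cdot 211 \cdot 1}{4} = \frac{55}{4} \cdot 211 = \frac{11605}{4}$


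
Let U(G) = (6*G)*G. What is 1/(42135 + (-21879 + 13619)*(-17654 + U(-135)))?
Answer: -1/757366825 ≈ -1.3204e-9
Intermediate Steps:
U(G) = 6*G²
1/(42135 + (-21879 + 13619)*(-17654 + U(-135))) = 1/(42135 + (-21879 + 13619)*(-17654 + 6*(-135)²)) = 1/(42135 - 8260*(-17654 + 6*18225)) = 1/(42135 - 8260*(-17654 + 109350)) = 1/(42135 - 8260*91696) = 1/(42135 - 757408960) = 1/(-757366825) = -1/757366825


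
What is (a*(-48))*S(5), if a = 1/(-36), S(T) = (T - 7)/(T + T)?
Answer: -4/15 ≈ -0.26667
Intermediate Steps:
S(T) = (-7 + T)/(2*T) (S(T) = (-7 + T)/((2*T)) = (-7 + T)*(1/(2*T)) = (-7 + T)/(2*T))
a = -1/36 ≈ -0.027778
(a*(-48))*S(5) = (-1/36*(-48))*((½)*(-7 + 5)/5) = 4*((½)*(⅕)*(-2))/3 = (4/3)*(-⅕) = -4/15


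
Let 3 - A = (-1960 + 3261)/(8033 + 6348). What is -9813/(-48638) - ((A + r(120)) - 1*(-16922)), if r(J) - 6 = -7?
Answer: -11837508733281/699463078 ≈ -16924.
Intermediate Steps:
r(J) = -1 (r(J) = 6 - 7 = -1)
A = 41842/14381 (A = 3 - (-1960 + 3261)/(8033 + 6348) = 3 - 1301/14381 = 41842/14381 ≈ 2.9095)
-9813/(-48638) - ((A + r(120)) - 1*(-16922)) = -9813/(-48638) - ((41842/14381 - 1) - 1*(-16922)) = -9813*(-1/48638) - (27461/14381 + 16922) = 9813/48638 - 1*243382743/14381 = 9813/48638 - 243382743/14381 = -11837508733281/699463078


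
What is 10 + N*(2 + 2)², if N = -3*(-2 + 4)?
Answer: -86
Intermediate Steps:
N = -6 (N = -3*2 = -6)
10 + N*(2 + 2)² = 10 - 6*(2 + 2)² = 10 - 6*4² = 10 - 6*16 = 10 - 96 = -86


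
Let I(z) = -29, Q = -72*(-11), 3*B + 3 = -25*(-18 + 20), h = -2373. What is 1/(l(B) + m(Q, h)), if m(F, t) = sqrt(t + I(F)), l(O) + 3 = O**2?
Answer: 12519/3967043 - 81*I*sqrt(2402)/7934086 ≈ 0.0031557 - 0.00050035*I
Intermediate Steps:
B = -53/3 (B = -1 + (-25*(-18 + 20))/3 = -1 + (-25*2)/3 = -1 + (1/3)*(-50) = -1 - 50/3 = -53/3 ≈ -17.667)
Q = 792
l(O) = -3 + O**2
m(F, t) = sqrt(-29 + t) (m(F, t) = sqrt(t - 29) = sqrt(-29 + t))
1/(l(B) + m(Q, h)) = 1/((-3 + (-53/3)**2) + sqrt(-29 - 2373)) = 1/((-3 + 2809/9) + sqrt(-2402)) = 1/(2782/9 + I*sqrt(2402))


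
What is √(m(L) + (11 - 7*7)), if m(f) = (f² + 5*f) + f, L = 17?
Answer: √353 ≈ 18.788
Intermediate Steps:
m(f) = f² + 6*f
√(m(L) + (11 - 7*7)) = √(17*(6 + 17) + (11 - 7*7)) = √(17*23 + (11 - 49)) = √(391 - 38) = √353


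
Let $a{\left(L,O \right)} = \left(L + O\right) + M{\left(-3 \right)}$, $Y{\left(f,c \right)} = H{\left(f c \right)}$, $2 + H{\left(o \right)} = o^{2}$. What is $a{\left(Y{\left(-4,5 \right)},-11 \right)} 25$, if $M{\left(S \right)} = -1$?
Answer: $9650$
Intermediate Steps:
$H{\left(o \right)} = -2 + o^{2}$
$Y{\left(f,c \right)} = -2 + c^{2} f^{2}$ ($Y{\left(f,c \right)} = -2 + \left(f c\right)^{2} = -2 + \left(c f\right)^{2} = -2 + c^{2} f^{2}$)
$a{\left(L,O \right)} = -1 + L + O$ ($a{\left(L,O \right)} = \left(L + O\right) - 1 = -1 + L + O$)
$a{\left(Y{\left(-4,5 \right)},-11 \right)} 25 = \left(-1 - \left(2 - 5^{2} \left(-4\right)^{2}\right) - 11\right) 25 = \left(-1 + \left(-2 + 25 \cdot 16\right) - 11\right) 25 = \left(-1 + \left(-2 + 400\right) - 11\right) 25 = \left(-1 + 398 - 11\right) 25 = 386 \cdot 25 = 9650$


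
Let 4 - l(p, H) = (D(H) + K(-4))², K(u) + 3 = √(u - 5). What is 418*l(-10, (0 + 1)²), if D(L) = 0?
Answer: 1672 + 7524*I ≈ 1672.0 + 7524.0*I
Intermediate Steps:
K(u) = -3 + √(-5 + u) (K(u) = -3 + √(u - 5) = -3 + √(-5 + u))
l(p, H) = 4 - (-3 + 3*I)² (l(p, H) = 4 - (0 + (-3 + √(-5 - 4)))² = 4 - (0 + (-3 + √(-9)))² = 4 - (0 + (-3 + 3*I))² = 4 - (-3 + 3*I)²)
418*l(-10, (0 + 1)²) = 418*(4 + 18*I) = 1672 + 7524*I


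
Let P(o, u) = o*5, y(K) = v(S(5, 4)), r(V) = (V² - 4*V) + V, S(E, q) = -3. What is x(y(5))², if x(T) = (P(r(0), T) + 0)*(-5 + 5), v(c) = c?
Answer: 0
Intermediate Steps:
r(V) = V² - 3*V
y(K) = -3
P(o, u) = 5*o
x(T) = 0 (x(T) = (5*(0*(-3 + 0)) + 0)*(-5 + 5) = (5*(0*(-3)) + 0)*0 = (5*0 + 0)*0 = (0 + 0)*0 = 0*0 = 0)
x(y(5))² = 0² = 0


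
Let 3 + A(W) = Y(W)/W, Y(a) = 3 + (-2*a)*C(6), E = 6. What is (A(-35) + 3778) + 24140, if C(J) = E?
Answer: 976602/35 ≈ 27903.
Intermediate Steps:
C(J) = 6
Y(a) = 3 - 12*a (Y(a) = 3 - 2*a*6 = 3 - 12*a)
A(W) = -3 + (3 - 12*W)/W
(A(-35) + 3778) + 24140 = ((-15 + 3/(-35)) + 3778) + 24140 = ((-15 + 3*(-1/35)) + 3778) + 24140 = ((-15 - 3/35) + 3778) + 24140 = (-528/35 + 3778) + 24140 = 131702/35 + 24140 = 976602/35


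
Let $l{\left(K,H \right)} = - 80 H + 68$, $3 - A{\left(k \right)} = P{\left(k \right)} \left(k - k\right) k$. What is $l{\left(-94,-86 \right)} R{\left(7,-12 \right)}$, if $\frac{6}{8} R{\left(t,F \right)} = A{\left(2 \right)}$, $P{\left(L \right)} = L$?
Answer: $27792$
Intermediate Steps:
$A{\left(k \right)} = 3$ ($A{\left(k \right)} = 3 - k \left(k - k\right) k = 3 - k 0 k = 3 - 0 k = 3 - 0 = 3 + 0 = 3$)
$R{\left(t,F \right)} = 4$ ($R{\left(t,F \right)} = \frac{4}{3} \cdot 3 = 4$)
$l{\left(K,H \right)} = 68 - 80 H$
$l{\left(-94,-86 \right)} R{\left(7,-12 \right)} = \left(68 - -6880\right) 4 = \left(68 + 6880\right) 4 = 6948 \cdot 4 = 27792$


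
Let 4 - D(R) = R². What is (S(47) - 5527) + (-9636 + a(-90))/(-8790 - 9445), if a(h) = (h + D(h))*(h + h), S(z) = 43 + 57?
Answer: -100425189/18235 ≈ -5507.3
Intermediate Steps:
D(R) = 4 - R²
S(z) = 100
a(h) = 2*h*(4 + h - h²) (a(h) = (h + (4 - h²))*(h + h) = (4 + h - h²)*(2*h) = 2*h*(4 + h - h²))
(S(47) - 5527) + (-9636 + a(-90))/(-8790 - 9445) = (100 - 5527) + (-9636 + 2*(-90)*(4 - 90 - 1*(-90)²))/(-8790 - 9445) = -5427 + (-9636 + 2*(-90)*(4 - 90 - 1*8100))/(-18235) = -5427 + (-9636 + 2*(-90)*(4 - 90 - 8100))*(-1/18235) = -5427 + (-9636 + 2*(-90)*(-8186))*(-1/18235) = -5427 + (-9636 + 1473480)*(-1/18235) = -5427 + 1463844*(-1/18235) = -5427 - 1463844/18235 = -100425189/18235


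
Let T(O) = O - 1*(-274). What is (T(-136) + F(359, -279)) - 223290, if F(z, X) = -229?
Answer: -223381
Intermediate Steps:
T(O) = 274 + O (T(O) = O + 274 = 274 + O)
(T(-136) + F(359, -279)) - 223290 = ((274 - 136) - 229) - 223290 = (138 - 229) - 223290 = -91 - 223290 = -223381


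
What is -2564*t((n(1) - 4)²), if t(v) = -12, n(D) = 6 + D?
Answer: 30768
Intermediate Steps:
-2564*t((n(1) - 4)²) = -2564*(-12) = 30768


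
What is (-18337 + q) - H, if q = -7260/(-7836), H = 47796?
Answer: -43184244/653 ≈ -66132.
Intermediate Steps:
q = 605/653 (q = -7260*(-1/7836) = 605/653 ≈ 0.92649)
(-18337 + q) - H = (-18337 + 605/653) - 1*47796 = -11973456/653 - 47796 = -43184244/653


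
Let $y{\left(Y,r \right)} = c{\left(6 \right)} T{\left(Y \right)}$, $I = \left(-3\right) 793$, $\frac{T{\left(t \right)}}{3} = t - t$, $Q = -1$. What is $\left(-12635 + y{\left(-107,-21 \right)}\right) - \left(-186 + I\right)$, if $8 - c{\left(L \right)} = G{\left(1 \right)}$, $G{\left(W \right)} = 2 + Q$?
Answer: $-10070$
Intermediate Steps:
$T{\left(t \right)} = 0$ ($T{\left(t \right)} = 3 \left(t - t\right) = 3 \cdot 0 = 0$)
$I = -2379$
$G{\left(W \right)} = 1$ ($G{\left(W \right)} = 2 - 1 = 1$)
$c{\left(L \right)} = 7$ ($c{\left(L \right)} = 8 - 1 = 7$)
$y{\left(Y,r \right)} = 0$ ($y{\left(Y,r \right)} = 7 \cdot 0 = 0$)
$\left(-12635 + y{\left(-107,-21 \right)}\right) - \left(-186 + I\right) = \left(-12635 + 0\right) + \left(186 - -2379\right) = -12635 + \left(186 + 2379\right) = -12635 + 2565 = -10070$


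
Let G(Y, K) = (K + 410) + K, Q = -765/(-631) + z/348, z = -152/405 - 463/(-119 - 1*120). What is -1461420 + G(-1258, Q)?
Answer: -15526872856968403/10627510230 ≈ -1.4610e+6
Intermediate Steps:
z = 151187/96795 (z = -152*1/405 - 463/(-119 - 120) = -152/405 - 463/(-239) = -152/405 - 463*(-1/239) = -152/405 + 463/239 = 151187/96795 ≈ 1.5619)
Q = 25864163897/21255020460 (Q = -765/(-631) + (151187/96795)/348 = -765*(-1/631) + (151187/96795)*(1/348) = 765/631 + 151187/33684660 = 25864163897/21255020460 ≈ 1.2169)
G(Y, K) = 410 + 2*K (G(Y, K) = (410 + K) + K = 410 + 2*K)
-1461420 + G(-1258, Q) = -1461420 + (410 + 2*(25864163897/21255020460)) = -1461420 + (410 + 25864163897/10627510230) = -1461420 + 4383143358197/10627510230 = -15526872856968403/10627510230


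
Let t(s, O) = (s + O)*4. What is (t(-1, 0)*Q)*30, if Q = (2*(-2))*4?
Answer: 1920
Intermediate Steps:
t(s, O) = 4*O + 4*s (t(s, O) = (O + s)*4 = 4*O + 4*s)
Q = -16 (Q = -4*4 = -16)
(t(-1, 0)*Q)*30 = ((4*0 + 4*(-1))*(-16))*30 = ((0 - 4)*(-16))*30 = -4*(-16)*30 = 64*30 = 1920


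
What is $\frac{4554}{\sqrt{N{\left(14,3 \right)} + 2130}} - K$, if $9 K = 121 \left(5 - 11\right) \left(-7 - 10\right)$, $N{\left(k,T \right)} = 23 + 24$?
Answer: $- \frac{4114}{3} + \frac{4554 \sqrt{2177}}{2177} \approx -1273.7$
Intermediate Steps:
$N{\left(k,T \right)} = 47$
$K = \frac{4114}{3}$ ($K = \frac{121 \left(5 - 11\right) \left(-7 - 10\right)}{9} = \frac{121 \left(\left(-6\right) \left(-17\right)\right)}{9} = \frac{121 \cdot 102}{9} = \frac{1}{9} \cdot 12342 = \frac{4114}{3} \approx 1371.3$)
$\frac{4554}{\sqrt{N{\left(14,3 \right)} + 2130}} - K = \frac{4554}{\sqrt{47 + 2130}} - \frac{4114}{3} = \frac{4554}{\sqrt{2177}} - \frac{4114}{3} = 4554 \frac{\sqrt{2177}}{2177} - \frac{4114}{3} = \frac{4554 \sqrt{2177}}{2177} - \frac{4114}{3} = - \frac{4114}{3} + \frac{4554 \sqrt{2177}}{2177}$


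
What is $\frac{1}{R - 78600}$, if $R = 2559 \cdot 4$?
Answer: $- \frac{1}{68364} \approx -1.4628 \cdot 10^{-5}$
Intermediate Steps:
$R = 10236$
$\frac{1}{R - 78600} = \frac{1}{10236 - 78600} = \frac{1}{-68364} = - \frac{1}{68364}$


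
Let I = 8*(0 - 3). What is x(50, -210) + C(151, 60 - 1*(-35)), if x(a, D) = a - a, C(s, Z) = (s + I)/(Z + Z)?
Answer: 127/190 ≈ 0.66842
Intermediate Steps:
I = -24 (I = 8*(-3) = -24)
C(s, Z) = (-24 + s)/(2*Z) (C(s, Z) = (s - 24)/(Z + Z) = (-24 + s)/((2*Z)) = (-24 + s)*(1/(2*Z)) = (-24 + s)/(2*Z))
x(a, D) = 0
x(50, -210) + C(151, 60 - 1*(-35)) = 0 + (-24 + 151)/(2*(60 - 1*(-35))) = 0 + (½)*127/(60 + 35) = 0 + (½)*127/95 = 0 + (½)*(1/95)*127 = 0 + 127/190 = 127/190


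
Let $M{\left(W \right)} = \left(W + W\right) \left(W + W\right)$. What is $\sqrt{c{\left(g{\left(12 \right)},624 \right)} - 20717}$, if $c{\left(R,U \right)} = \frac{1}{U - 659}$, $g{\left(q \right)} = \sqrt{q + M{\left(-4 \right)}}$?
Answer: $\frac{2 i \sqrt{6344590}}{35} \approx 143.93 i$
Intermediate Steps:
$M{\left(W \right)} = 4 W^{2}$ ($M{\left(W \right)} = 2 W 2 W = 4 W^{2}$)
$g{\left(q \right)} = \sqrt{64 + q}$ ($g{\left(q \right)} = \sqrt{q + 4 \left(-4\right)^{2}} = \sqrt{q + 4 \cdot 16} = \sqrt{q + 64} = \sqrt{64 + q}$)
$c{\left(R,U \right)} = \frac{1}{-659 + U}$
$\sqrt{c{\left(g{\left(12 \right)},624 \right)} - 20717} = \sqrt{\frac{1}{-659 + 624} - 20717} = \sqrt{\frac{1}{-35} - 20717} = \sqrt{- \frac{1}{35} - 20717} = \sqrt{- \frac{725096}{35}} = \frac{2 i \sqrt{6344590}}{35}$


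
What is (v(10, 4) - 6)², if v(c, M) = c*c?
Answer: 8836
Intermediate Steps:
v(c, M) = c²
(v(10, 4) - 6)² = (10² - 6)² = (100 - 6)² = 94² = 8836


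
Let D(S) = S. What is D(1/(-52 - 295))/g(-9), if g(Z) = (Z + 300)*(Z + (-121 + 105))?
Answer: 1/2524425 ≈ 3.9613e-7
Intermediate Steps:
g(Z) = (-16 + Z)*(300 + Z) (g(Z) = (300 + Z)*(Z - 16) = (300 + Z)*(-16 + Z) = (-16 + Z)*(300 + Z))
D(1/(-52 - 295))/g(-9) = 1/((-52 - 295)*(-4800 + (-9)² + 284*(-9))) = 1/((-347)*(-4800 + 81 - 2556)) = -1/347/(-7275) = -1/347*(-1/7275) = 1/2524425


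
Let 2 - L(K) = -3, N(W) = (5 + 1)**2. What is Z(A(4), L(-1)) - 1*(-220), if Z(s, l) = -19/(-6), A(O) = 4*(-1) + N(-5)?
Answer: 1339/6 ≈ 223.17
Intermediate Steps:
N(W) = 36 (N(W) = 6**2 = 36)
L(K) = 5 (L(K) = 2 - 1*(-3) = 2 + 3 = 5)
A(O) = 32 (A(O) = 4*(-1) + 36 = -4 + 36 = 32)
Z(s, l) = 19/6 (Z(s, l) = -19*(-1/6) = 19/6)
Z(A(4), L(-1)) - 1*(-220) = 19/6 - 1*(-220) = 19/6 + 220 = 1339/6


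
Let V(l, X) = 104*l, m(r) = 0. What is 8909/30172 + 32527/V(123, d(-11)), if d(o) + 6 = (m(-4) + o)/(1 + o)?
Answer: 273842143/96490056 ≈ 2.8380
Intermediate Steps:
d(o) = -6 + o/(1 + o) (d(o) = -6 + (0 + o)/(1 + o) = -6 + o/(1 + o))
8909/30172 + 32527/V(123, d(-11)) = 8909/30172 + 32527/((104*123)) = 8909*(1/30172) + 32527/12792 = 8909/30172 + 32527*(1/12792) = 8909/30172 + 32527/12792 = 273842143/96490056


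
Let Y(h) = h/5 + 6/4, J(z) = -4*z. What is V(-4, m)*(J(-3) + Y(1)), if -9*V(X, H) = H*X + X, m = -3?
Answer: -548/45 ≈ -12.178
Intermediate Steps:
V(X, H) = -X/9 - H*X/9 (V(X, H) = -(H*X + X)/9 = -(X + H*X)/9 = -X/9 - H*X/9)
Y(h) = 3/2 + h/5 (Y(h) = h*(⅕) + 6*(¼) = h/5 + 3/2 = 3/2 + h/5)
V(-4, m)*(J(-3) + Y(1)) = (-⅑*(-4)*(1 - 3))*(-4*(-3) + (3/2 + (⅕)*1)) = (-⅑*(-4)*(-2))*(12 + (3/2 + ⅕)) = -8*(12 + 17/10)/9 = -8/9*137/10 = -548/45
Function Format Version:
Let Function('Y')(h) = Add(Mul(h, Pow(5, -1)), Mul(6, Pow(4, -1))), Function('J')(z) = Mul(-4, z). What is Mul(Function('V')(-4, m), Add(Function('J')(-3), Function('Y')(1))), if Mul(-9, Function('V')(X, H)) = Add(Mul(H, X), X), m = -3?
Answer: Rational(-548, 45) ≈ -12.178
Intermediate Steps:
Function('V')(X, H) = Add(Mul(Rational(-1, 9), X), Mul(Rational(-1, 9), H, X)) (Function('V')(X, H) = Mul(Rational(-1, 9), Add(Mul(H, X), X)) = Mul(Rational(-1, 9), Add(X, Mul(H, X))) = Add(Mul(Rational(-1, 9), X), Mul(Rational(-1, 9), H, X)))
Function('Y')(h) = Add(Rational(3, 2), Mul(Rational(1, 5), h)) (Function('Y')(h) = Add(Mul(h, Rational(1, 5)), Mul(6, Rational(1, 4))) = Add(Mul(Rational(1, 5), h), Rational(3, 2)) = Add(Rational(3, 2), Mul(Rational(1, 5), h)))
Mul(Function('V')(-4, m), Add(Function('J')(-3), Function('Y')(1))) = Mul(Mul(Rational(-1, 9), -4, Add(1, -3)), Add(Mul(-4, -3), Add(Rational(3, 2), Mul(Rational(1, 5), 1)))) = Mul(Mul(Rational(-1, 9), -4, -2), Add(12, Add(Rational(3, 2), Rational(1, 5)))) = Mul(Rational(-8, 9), Add(12, Rational(17, 10))) = Mul(Rational(-8, 9), Rational(137, 10)) = Rational(-548, 45)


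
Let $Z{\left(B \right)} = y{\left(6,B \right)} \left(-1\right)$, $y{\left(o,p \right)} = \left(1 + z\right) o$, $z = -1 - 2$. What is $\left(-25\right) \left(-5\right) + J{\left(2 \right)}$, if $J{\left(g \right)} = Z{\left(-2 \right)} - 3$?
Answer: $134$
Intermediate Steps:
$z = -3$
$y{\left(o,p \right)} = - 2 o$ ($y{\left(o,p \right)} = \left(1 - 3\right) o = - 2 o$)
$Z{\left(B \right)} = 12$ ($Z{\left(B \right)} = \left(-2\right) 6 \left(-1\right) = \left(-12\right) \left(-1\right) = 12$)
$J{\left(g \right)} = 9$ ($J{\left(g \right)} = 12 - 3 = 9$)
$\left(-25\right) \left(-5\right) + J{\left(2 \right)} = \left(-25\right) \left(-5\right) + 9 = 125 + 9 = 134$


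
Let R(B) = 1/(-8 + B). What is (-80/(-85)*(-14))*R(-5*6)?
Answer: 112/323 ≈ 0.34675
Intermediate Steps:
(-80/(-85)*(-14))*R(-5*6) = (-80/(-85)*(-14))/(-8 - 5*6) = (-80*(-1/85)*(-14))/(-8 - 30) = ((16/17)*(-14))/(-38) = -224/17*(-1/38) = 112/323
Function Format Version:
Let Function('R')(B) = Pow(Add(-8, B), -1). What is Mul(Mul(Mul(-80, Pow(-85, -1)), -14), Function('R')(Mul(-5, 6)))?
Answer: Rational(112, 323) ≈ 0.34675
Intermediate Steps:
Mul(Mul(Mul(-80, Pow(-85, -1)), -14), Function('R')(Mul(-5, 6))) = Mul(Mul(Mul(-80, Pow(-85, -1)), -14), Pow(Add(-8, Mul(-5, 6)), -1)) = Mul(Mul(Mul(-80, Rational(-1, 85)), -14), Pow(Add(-8, -30), -1)) = Mul(Mul(Rational(16, 17), -14), Pow(-38, -1)) = Mul(Rational(-224, 17), Rational(-1, 38)) = Rational(112, 323)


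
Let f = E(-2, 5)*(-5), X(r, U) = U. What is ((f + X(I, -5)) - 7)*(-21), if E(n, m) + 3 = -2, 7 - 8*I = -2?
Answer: -273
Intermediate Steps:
I = 9/8 (I = 7/8 - ⅛*(-2) = 7/8 + ¼ = 9/8 ≈ 1.1250)
E(n, m) = -5 (E(n, m) = -3 - 2 = -5)
f = 25 (f = -5*(-5) = 25)
((f + X(I, -5)) - 7)*(-21) = ((25 - 5) - 7)*(-21) = (20 - 7)*(-21) = 13*(-21) = -273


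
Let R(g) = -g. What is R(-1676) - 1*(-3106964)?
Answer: 3108640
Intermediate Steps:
R(-1676) - 1*(-3106964) = -1*(-1676) - 1*(-3106964) = 1676 + 3106964 = 3108640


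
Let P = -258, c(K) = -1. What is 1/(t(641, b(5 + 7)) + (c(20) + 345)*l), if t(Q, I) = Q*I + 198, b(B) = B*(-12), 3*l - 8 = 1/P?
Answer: -9/820702 ≈ -1.0966e-5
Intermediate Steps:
l = 2063/774 (l = 8/3 + (⅓)/(-258) = 8/3 + (⅓)*(-1/258) = 8/3 - 1/774 = 2063/774 ≈ 2.6654)
b(B) = -12*B
t(Q, I) = 198 + I*Q (t(Q, I) = I*Q + 198 = 198 + I*Q)
1/(t(641, b(5 + 7)) + (c(20) + 345)*l) = 1/((198 - 12*(5 + 7)*641) + (-1 + 345)*(2063/774)) = 1/((198 - 12*12*641) + 344*(2063/774)) = 1/((198 - 144*641) + 8252/9) = 1/((198 - 92304) + 8252/9) = 1/(-92106 + 8252/9) = 1/(-820702/9) = -9/820702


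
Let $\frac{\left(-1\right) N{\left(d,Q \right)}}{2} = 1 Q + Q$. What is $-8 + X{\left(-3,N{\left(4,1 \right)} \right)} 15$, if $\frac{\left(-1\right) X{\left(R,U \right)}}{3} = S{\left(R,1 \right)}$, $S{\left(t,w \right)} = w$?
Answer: $-53$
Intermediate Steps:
$N{\left(d,Q \right)} = - 4 Q$ ($N{\left(d,Q \right)} = - 2 \left(1 Q + Q\right) = - 2 \left(Q + Q\right) = - 2 \cdot 2 Q = - 4 Q$)
$X{\left(R,U \right)} = -3$ ($X{\left(R,U \right)} = \left(-3\right) 1 = -3$)
$-8 + X{\left(-3,N{\left(4,1 \right)} \right)} 15 = -8 - 45 = -53$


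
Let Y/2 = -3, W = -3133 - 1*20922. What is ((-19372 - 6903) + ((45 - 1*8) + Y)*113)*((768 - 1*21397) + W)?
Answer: 1017544048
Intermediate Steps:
W = -24055 (W = -3133 - 20922 = -24055)
Y = -6 (Y = 2*(-3) = -6)
((-19372 - 6903) + ((45 - 1*8) + Y)*113)*((768 - 1*21397) + W) = ((-19372 - 6903) + ((45 - 1*8) - 6)*113)*((768 - 1*21397) - 24055) = (-26275 + ((45 - 8) - 6)*113)*((768 - 21397) - 24055) = (-26275 + (37 - 6)*113)*(-20629 - 24055) = (-26275 + 31*113)*(-44684) = (-26275 + 3503)*(-44684) = -22772*(-44684) = 1017544048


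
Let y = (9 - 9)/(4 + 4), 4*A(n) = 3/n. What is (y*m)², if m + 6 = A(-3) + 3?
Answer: 0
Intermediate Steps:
A(n) = 3/(4*n) (A(n) = (3/n)/4 = 3/(4*n))
m = -13/4 (m = -6 + ((¾)/(-3) + 3) = -6 + ((¾)*(-⅓) + 3) = -6 + (-¼ + 3) = -6 + 11/4 = -13/4 ≈ -3.2500)
y = 0 (y = 0/8 = 0*(⅛) = 0)
(y*m)² = (0*(-13/4))² = 0² = 0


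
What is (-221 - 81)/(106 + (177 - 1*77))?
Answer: -151/103 ≈ -1.4660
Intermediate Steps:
(-221 - 81)/(106 + (177 - 1*77)) = -302/(106 + (177 - 77)) = -302/(106 + 100) = -302/206 = -302*1/206 = -151/103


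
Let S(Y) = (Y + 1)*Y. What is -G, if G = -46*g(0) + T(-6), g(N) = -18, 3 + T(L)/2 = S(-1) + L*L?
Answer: -894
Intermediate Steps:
S(Y) = Y*(1 + Y) (S(Y) = (1 + Y)*Y = Y*(1 + Y))
T(L) = -6 + 2*L**2 (T(L) = -6 + 2*(-(1 - 1) + L*L) = -6 + 2*(-1*0 + L**2) = -6 + 2*(0 + L**2) = -6 + 2*L**2)
G = 894 (G = -46*(-18) + (-6 + 2*(-6)**2) = 828 + (-6 + 2*36) = 828 + (-6 + 72) = 828 + 66 = 894)
-G = -1*894 = -894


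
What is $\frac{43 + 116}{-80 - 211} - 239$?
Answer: $- \frac{23236}{97} \approx -239.55$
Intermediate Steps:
$\frac{43 + 116}{-80 - 211} - 239 = \frac{159}{-291} - 239 = 159 \left(- \frac{1}{291}\right) - 239 = - \frac{53}{97} - 239 = - \frac{23236}{97}$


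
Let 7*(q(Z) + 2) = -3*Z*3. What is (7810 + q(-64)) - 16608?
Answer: -61024/7 ≈ -8717.7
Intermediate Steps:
q(Z) = -2 - 9*Z/7 (q(Z) = -2 + (-3*Z*3)/7 = -2 + (-9*Z)/7 = -2 - 9*Z/7)
(7810 + q(-64)) - 16608 = (7810 + (-2 - 9/7*(-64))) - 16608 = (7810 + (-2 + 576/7)) - 16608 = (7810 + 562/7) - 16608 = 55232/7 - 16608 = -61024/7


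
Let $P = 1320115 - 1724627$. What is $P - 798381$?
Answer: $-1202893$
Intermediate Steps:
$P = -404512$ ($P = 1320115 - 1724627 = -404512$)
$P - 798381 = -404512 - 798381 = -1202893$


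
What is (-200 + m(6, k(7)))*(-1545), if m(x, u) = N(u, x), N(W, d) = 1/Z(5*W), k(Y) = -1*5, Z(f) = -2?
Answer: 619545/2 ≈ 3.0977e+5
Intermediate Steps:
k(Y) = -5
N(W, d) = -1/2 (N(W, d) = 1/(-2) = -1/2)
m(x, u) = -1/2
(-200 + m(6, k(7)))*(-1545) = (-200 - 1/2)*(-1545) = -401/2*(-1545) = 619545/2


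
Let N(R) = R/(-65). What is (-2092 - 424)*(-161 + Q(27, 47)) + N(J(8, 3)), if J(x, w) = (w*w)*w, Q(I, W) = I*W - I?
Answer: -176786767/65 ≈ -2.7198e+6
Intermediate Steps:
Q(I, W) = -I + I*W
J(x, w) = w³ (J(x, w) = w²*w = w³)
N(R) = -R/65 (N(R) = R*(-1/65) = -R/65)
(-2092 - 424)*(-161 + Q(27, 47)) + N(J(8, 3)) = (-2092 - 424)*(-161 + 27*(-1 + 47)) - 1/65*3³ = -2516*(-161 + 27*46) - 1/65*27 = -2516*(-161 + 1242) - 27/65 = -2516*1081 - 27/65 = -2719796 - 27/65 = -176786767/65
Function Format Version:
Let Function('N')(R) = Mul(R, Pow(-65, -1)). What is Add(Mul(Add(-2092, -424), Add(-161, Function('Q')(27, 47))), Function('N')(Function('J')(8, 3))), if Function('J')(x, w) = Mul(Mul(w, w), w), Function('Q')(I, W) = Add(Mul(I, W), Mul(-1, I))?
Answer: Rational(-176786767, 65) ≈ -2.7198e+6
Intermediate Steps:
Function('Q')(I, W) = Add(Mul(-1, I), Mul(I, W))
Function('J')(x, w) = Pow(w, 3) (Function('J')(x, w) = Mul(Pow(w, 2), w) = Pow(w, 3))
Function('N')(R) = Mul(Rational(-1, 65), R) (Function('N')(R) = Mul(R, Rational(-1, 65)) = Mul(Rational(-1, 65), R))
Add(Mul(Add(-2092, -424), Add(-161, Function('Q')(27, 47))), Function('N')(Function('J')(8, 3))) = Add(Mul(Add(-2092, -424), Add(-161, Mul(27, Add(-1, 47)))), Mul(Rational(-1, 65), Pow(3, 3))) = Add(Mul(-2516, Add(-161, Mul(27, 46))), Mul(Rational(-1, 65), 27)) = Add(Mul(-2516, Add(-161, 1242)), Rational(-27, 65)) = Add(Mul(-2516, 1081), Rational(-27, 65)) = Add(-2719796, Rational(-27, 65)) = Rational(-176786767, 65)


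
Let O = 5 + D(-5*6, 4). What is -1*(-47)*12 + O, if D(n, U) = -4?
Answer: 565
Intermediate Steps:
O = 1 (O = 5 - 4 = 1)
-1*(-47)*12 + O = -1*(-47)*12 + 1 = 47*12 + 1 = 564 + 1 = 565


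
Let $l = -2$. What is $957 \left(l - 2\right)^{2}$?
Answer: $15312$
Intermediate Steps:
$957 \left(l - 2\right)^{2} = 957 \left(-2 - 2\right)^{2} = 957 \left(-4\right)^{2} = 957 \cdot 16 = 15312$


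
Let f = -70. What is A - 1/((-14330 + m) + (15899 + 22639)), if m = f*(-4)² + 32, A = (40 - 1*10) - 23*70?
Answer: -36529601/23120 ≈ -1580.0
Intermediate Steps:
A = -1580 (A = (40 - 10) - 1610 = 30 - 1610 = -1580)
m = -1088 (m = -70*(-4)² + 32 = -70*16 + 32 = -1120 + 32 = -1088)
A - 1/((-14330 + m) + (15899 + 22639)) = -1580 - 1/((-14330 - 1088) + (15899 + 22639)) = -1580 - 1/(-15418 + 38538) = -1580 - 1/23120 = -36529601/23120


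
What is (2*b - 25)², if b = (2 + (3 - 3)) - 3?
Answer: 729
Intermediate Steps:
b = -1 (b = (2 + 0) - 3 = 2 - 3 = -1)
(2*b - 25)² = (2*(-1) - 25)² = (-2 - 25)² = (-27)² = 729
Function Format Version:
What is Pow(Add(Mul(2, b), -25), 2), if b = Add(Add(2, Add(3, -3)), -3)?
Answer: 729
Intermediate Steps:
b = -1 (b = Add(Add(2, 0), -3) = Add(2, -3) = -1)
Pow(Add(Mul(2, b), -25), 2) = Pow(Add(Mul(2, -1), -25), 2) = Pow(Add(-2, -25), 2) = Pow(-27, 2) = 729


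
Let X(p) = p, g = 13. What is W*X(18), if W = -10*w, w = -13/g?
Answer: 180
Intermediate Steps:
w = -1 (w = -13/13 = -13*1/13 = -1)
W = 10 (W = -10*(-1) = 10)
W*X(18) = 10*18 = 180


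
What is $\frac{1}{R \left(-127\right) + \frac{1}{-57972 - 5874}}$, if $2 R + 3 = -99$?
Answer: $\frac{63846}{413530541} \approx 0.00015439$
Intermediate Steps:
$R = -51$ ($R = - \frac{3}{2} + \frac{1}{2} \left(-99\right) = - \frac{3}{2} - \frac{99}{2} = -51$)
$\frac{1}{R \left(-127\right) + \frac{1}{-57972 - 5874}} = \frac{1}{\left(-51\right) \left(-127\right) + \frac{1}{-57972 - 5874}} = \frac{1}{6477 + \frac{1}{-63846}} = \frac{1}{6477 - \frac{1}{63846}} = \frac{1}{\frac{413530541}{63846}} = \frac{63846}{413530541}$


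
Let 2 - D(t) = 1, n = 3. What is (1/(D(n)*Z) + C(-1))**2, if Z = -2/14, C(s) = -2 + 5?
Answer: 16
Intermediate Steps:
C(s) = 3
D(t) = 1 (D(t) = 2 - 1*1 = 2 - 1 = 1)
Z = -1/7 (Z = -2*1/14 = -1/7 ≈ -0.14286)
(1/(D(n)*Z) + C(-1))**2 = (1/(1*(-1/7)) + 3)**2 = (1/(-1/7) + 3)**2 = (-7 + 3)**2 = (-4)**2 = 16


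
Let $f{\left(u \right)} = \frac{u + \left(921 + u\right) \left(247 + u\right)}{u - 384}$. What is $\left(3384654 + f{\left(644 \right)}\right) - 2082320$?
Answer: $\frac{340001899}{260} \approx 1.3077 \cdot 10^{6}$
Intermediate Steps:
$f{\left(u \right)} = \frac{u + \left(247 + u\right) \left(921 + u\right)}{-384 + u}$
$\left(3384654 + f{\left(644 \right)}\right) - 2082320 = \left(3384654 + \frac{227487 + 644^{2} + 1169 \cdot 644}{-384 + 644}\right) - 2082320 = \left(3384654 + \frac{227487 + 414736 + 752836}{260}\right) - 2082320 = \left(3384654 + \frac{1}{260} \cdot 1395059\right) - 2082320 = \left(3384654 + \frac{1395059}{260}\right) - 2082320 = \frac{881405099}{260} - 2082320 = \frac{340001899}{260}$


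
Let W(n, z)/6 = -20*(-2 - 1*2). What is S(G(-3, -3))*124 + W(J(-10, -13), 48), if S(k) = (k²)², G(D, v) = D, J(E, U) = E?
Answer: 10524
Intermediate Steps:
W(n, z) = 480 (W(n, z) = 6*(-20*(-2 - 1*2)) = 6*(-20*(-2 - 2)) = 6*(-20*(-4)) = 6*80 = 480)
S(k) = k⁴
S(G(-3, -3))*124 + W(J(-10, -13), 48) = (-3)⁴*124 + 480 = 81*124 + 480 = 10044 + 480 = 10524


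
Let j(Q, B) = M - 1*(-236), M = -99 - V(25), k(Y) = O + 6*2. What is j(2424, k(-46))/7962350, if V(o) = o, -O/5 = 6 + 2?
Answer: 56/3981175 ≈ 1.4066e-5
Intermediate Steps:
O = -40 (O = -5*(6 + 2) = -5*8 = -40)
k(Y) = -28 (k(Y) = -40 + 6*2 = -40 + 12 = -28)
M = -124 (M = -99 - 1*25 = -99 - 25 = -124)
j(Q, B) = 112 (j(Q, B) = -124 - 1*(-236) = -124 + 236 = 112)
j(2424, k(-46))/7962350 = 112/7962350 = 112*(1/7962350) = 56/3981175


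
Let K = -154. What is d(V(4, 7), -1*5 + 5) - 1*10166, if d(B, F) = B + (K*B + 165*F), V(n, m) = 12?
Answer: -12002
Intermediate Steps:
d(B, F) = -153*B + 165*F (d(B, F) = B + (-154*B + 165*F) = -153*B + 165*F)
d(V(4, 7), -1*5 + 5) - 1*10166 = (-153*12 + 165*(-1*5 + 5)) - 1*10166 = (-1836 + 165*(-5 + 5)) - 10166 = (-1836 + 165*0) - 10166 = (-1836 + 0) - 10166 = -1836 - 10166 = -12002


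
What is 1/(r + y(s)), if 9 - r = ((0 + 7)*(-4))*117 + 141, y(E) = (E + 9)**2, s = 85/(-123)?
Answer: 15129/48610060 ≈ 0.00031123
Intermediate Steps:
s = -85/123 (s = 85*(-1/123) = -85/123 ≈ -0.69106)
y(E) = (9 + E)**2
r = 3144 (r = 9 - (((0 + 7)*(-4))*117 + 141) = 9 - ((7*(-4))*117 + 141) = 9 - (-28*117 + 141) = 9 - (-3276 + 141) = 9 - 1*(-3135) = 9 + 3135 = 3144)
1/(r + y(s)) = 1/(3144 + (9 - 85/123)**2) = 1/(3144 + (1022/123)**2) = 1/(3144 + 1044484/15129) = 1/(48610060/15129) = 15129/48610060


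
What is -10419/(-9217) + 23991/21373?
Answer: 40346394/17908631 ≈ 2.2529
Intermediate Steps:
-10419/(-9217) + 23991/21373 = -10419*(-1/9217) + 23991*(1/21373) = 10419/9217 + 2181/1943 = 40346394/17908631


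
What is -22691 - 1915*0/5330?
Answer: -22691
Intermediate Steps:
-22691 - 1915*0/5330 = -22691 + 0*(1/5330) = -22691 + 0 = -22691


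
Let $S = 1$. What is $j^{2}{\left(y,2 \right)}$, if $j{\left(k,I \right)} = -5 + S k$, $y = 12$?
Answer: $49$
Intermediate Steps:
$j{\left(k,I \right)} = -5 + k$ ($j{\left(k,I \right)} = -5 + 1 k = -5 + k$)
$j^{2}{\left(y,2 \right)} = \left(-5 + 12\right)^{2} = 7^{2} = 49$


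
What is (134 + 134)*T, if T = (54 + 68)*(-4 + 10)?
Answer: 196176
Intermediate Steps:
T = 732 (T = 122*6 = 732)
(134 + 134)*T = (134 + 134)*732 = 268*732 = 196176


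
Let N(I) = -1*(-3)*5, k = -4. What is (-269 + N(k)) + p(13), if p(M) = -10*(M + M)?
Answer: -514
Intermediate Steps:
p(M) = -20*M
N(I) = 15 (N(I) = 3*5 = 15)
(-269 + N(k)) + p(13) = (-269 + 15) - 20*13 = -254 - 260 = -514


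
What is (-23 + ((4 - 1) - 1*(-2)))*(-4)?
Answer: 72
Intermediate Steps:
(-23 + ((4 - 1) - 1*(-2)))*(-4) = (-23 + (3 + 2))*(-4) = (-23 + 5)*(-4) = -18*(-4) = 72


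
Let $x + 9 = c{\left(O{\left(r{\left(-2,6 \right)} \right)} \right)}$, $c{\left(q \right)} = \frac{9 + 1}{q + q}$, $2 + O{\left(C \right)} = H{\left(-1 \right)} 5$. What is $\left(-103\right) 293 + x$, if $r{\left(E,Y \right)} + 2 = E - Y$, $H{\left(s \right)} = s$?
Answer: $- \frac{211321}{7} \approx -30189.0$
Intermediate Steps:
$r{\left(E,Y \right)} = -2 + E - Y$ ($r{\left(E,Y \right)} = -2 + \left(E - Y\right) = -2 + E - Y$)
$O{\left(C \right)} = -7$ ($O{\left(C \right)} = -2 - 5 = -7$)
$c{\left(q \right)} = \frac{5}{q}$ ($c{\left(q \right)} = \frac{10}{2 q} = 10 \frac{1}{2 q} = \frac{5}{q}$)
$x = - \frac{68}{7}$ ($x = -9 + \frac{5}{-7} = -9 + 5 \left(- \frac{1}{7}\right) = -9 - \frac{5}{7} = - \frac{68}{7} \approx -9.7143$)
$\left(-103\right) 293 + x = \left(-103\right) 293 - \frac{68}{7} = -30179 - \frac{68}{7} = - \frac{211321}{7}$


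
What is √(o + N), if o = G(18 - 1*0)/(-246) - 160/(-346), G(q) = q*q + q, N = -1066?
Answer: I*√53677830867/7093 ≈ 32.664*I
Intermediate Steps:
G(q) = q + q² (G(q) = q² + q = q + q²)
o = -6581/7093 (o = ((18 - 1*0)*(1 + (18 - 1*0)))/(-246) - 160/(-346) = ((18 + 0)*(1 + (18 + 0)))*(-1/246) - 160*(-1/346) = (18*(1 + 18))*(-1/246) + 80/173 = (18*19)*(-1/246) + 80/173 = 342*(-1/246) + 80/173 = -57/41 + 80/173 = -6581/7093 ≈ -0.92782)
√(o + N) = √(-6581/7093 - 1066) = √(-7567719/7093) = I*√53677830867/7093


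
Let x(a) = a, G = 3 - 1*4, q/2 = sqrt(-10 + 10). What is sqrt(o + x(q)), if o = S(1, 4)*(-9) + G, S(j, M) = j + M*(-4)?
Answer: sqrt(134) ≈ 11.576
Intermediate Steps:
q = 0 (q = 2*sqrt(-10 + 10) = 2*sqrt(0) = 2*0 = 0)
G = -1 (G = 3 - 4 = -1)
S(j, M) = j - 4*M
o = 134 (o = (1 - 4*4)*(-9) - 1 = (1 - 16)*(-9) - 1 = -15*(-9) - 1 = 135 - 1 = 134)
sqrt(o + x(q)) = sqrt(134 + 0) = sqrt(134)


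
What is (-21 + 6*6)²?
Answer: 225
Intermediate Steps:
(-21 + 6*6)² = (-21 + 36)² = 15² = 225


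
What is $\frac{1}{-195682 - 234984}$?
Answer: $- \frac{1}{430666} \approx -2.322 \cdot 10^{-6}$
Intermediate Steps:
$\frac{1}{-195682 - 234984} = \frac{1}{-430666} = - \frac{1}{430666}$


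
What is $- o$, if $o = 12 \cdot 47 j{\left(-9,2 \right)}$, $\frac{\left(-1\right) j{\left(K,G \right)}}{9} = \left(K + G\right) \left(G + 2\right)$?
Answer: $-142128$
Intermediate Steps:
$j{\left(K,G \right)} = - 9 \left(2 + G\right) \left(G + K\right)$ ($j{\left(K,G \right)} = - 9 \left(K + G\right) \left(G + 2\right) = - 9 \left(G + K\right) \left(2 + G\right) = - 9 \left(2 + G\right) \left(G + K\right)$)
$o = 142128$ ($o = 12 \cdot 47 \left(\left(-18\right) 2 - -162 - 9 \cdot 2^{2} - 18 \left(-9\right)\right) = 564 \left(-36 + 162 - 36 + 162\right) = 564 \cdot 252 = 142128$)
$- o = \left(-1\right) 142128 = -142128$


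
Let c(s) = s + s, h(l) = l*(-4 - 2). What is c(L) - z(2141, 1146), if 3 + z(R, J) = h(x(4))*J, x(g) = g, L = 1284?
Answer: 30075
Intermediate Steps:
h(l) = -6*l (h(l) = l*(-6) = -6*l)
z(R, J) = -3 - 24*J (z(R, J) = -3 + (-6*4)*J = -3 - 24*J)
c(s) = 2*s
c(L) - z(2141, 1146) = 2*1284 - (-3 - 24*1146) = 2568 - (-3 - 27504) = 2568 - 1*(-27507) = 2568 + 27507 = 30075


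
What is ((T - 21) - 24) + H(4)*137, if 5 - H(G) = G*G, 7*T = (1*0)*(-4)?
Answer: -1552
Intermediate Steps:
T = 0 (T = ((1*0)*(-4))/7 = (0*(-4))/7 = (⅐)*0 = 0)
H(G) = 5 - G² (H(G) = 5 - G*G = 5 - G²)
((T - 21) - 24) + H(4)*137 = ((0 - 21) - 24) + (5 - 1*4²)*137 = (-21 - 24) + (5 - 1*16)*137 = -45 + (5 - 16)*137 = -45 - 11*137 = -45 - 1507 = -1552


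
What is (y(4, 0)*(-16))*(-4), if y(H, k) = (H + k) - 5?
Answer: -64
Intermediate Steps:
y(H, k) = -5 + H + k
(y(4, 0)*(-16))*(-4) = ((-5 + 4 + 0)*(-16))*(-4) = -1*(-16)*(-4) = 16*(-4) = -64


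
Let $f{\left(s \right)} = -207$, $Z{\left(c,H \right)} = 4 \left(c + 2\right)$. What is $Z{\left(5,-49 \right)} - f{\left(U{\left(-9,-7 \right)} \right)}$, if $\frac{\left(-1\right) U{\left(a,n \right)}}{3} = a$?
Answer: $235$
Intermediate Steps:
$U{\left(a,n \right)} = - 3 a$
$Z{\left(c,H \right)} = 8 + 4 c$ ($Z{\left(c,H \right)} = 4 \left(2 + c\right) = 8 + 4 c$)
$Z{\left(5,-49 \right)} - f{\left(U{\left(-9,-7 \right)} \right)} = \left(8 + 4 \cdot 5\right) - -207 = \left(8 + 20\right) + 207 = 28 + 207 = 235$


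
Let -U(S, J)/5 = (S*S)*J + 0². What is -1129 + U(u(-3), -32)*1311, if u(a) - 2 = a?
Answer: 208631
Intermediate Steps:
u(a) = 2 + a
U(S, J) = -5*J*S² (U(S, J) = -5*((S*S)*J + 0²) = -5*(S²*J + 0) = -5*(J*S² + 0) = -5*J*S²)
-1129 + U(u(-3), -32)*1311 = -1129 - 5*(-32)*(2 - 3)²*1311 = -1129 - 5*(-32)*(-1)²*1311 = -1129 - 5*(-32)*1*1311 = -1129 + 160*1311 = -1129 + 209760 = 208631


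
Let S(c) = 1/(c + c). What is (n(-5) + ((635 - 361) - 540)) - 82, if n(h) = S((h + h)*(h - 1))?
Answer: -41759/120 ≈ -347.99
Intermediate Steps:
S(c) = 1/(2*c)
n(h) = 1/(4*h*(-1 + h)) (n(h) = 1/(2*(((h + h)*(h - 1)))) = 1/(2*(((2*h)*(-1 + h)))) = 1/(2*((2*h*(-1 + h)))) = (1/(2*h*(-1 + h)))/2 = 1/(4*h*(-1 + h)))
(n(-5) + ((635 - 361) - 540)) - 82 = ((¼)/(-5*(-1 - 5)) + ((635 - 361) - 540)) - 82 = ((¼)*(-⅕)/(-6) + (274 - 540)) - 82 = ((¼)*(-⅕)*(-⅙) - 266) - 82 = (1/120 - 266) - 82 = -31919/120 - 82 = -41759/120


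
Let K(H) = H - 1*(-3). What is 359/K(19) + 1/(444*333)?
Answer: 26539445/1626372 ≈ 16.318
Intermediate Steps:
K(H) = 3 + H (K(H) = H + 3 = 3 + H)
359/K(19) + 1/(444*333) = 359/(3 + 19) + 1/(444*333) = 359/22 + (1/444)*(1/333) = 359*(1/22) + 1/147852 = 359/22 + 1/147852 = 26539445/1626372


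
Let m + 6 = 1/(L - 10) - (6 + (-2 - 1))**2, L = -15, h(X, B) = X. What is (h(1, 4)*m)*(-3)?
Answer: 1128/25 ≈ 45.120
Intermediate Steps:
m = -376/25 (m = -6 + (1/(-15 - 10) - (6 + (-2 - 1))**2) = -6 + (1/(-25) - (6 - 3)**2) = -6 + (-1/25 - 1*3**2) = -6 + (-1/25 - 1*9) = -6 + (-1/25 - 9) = -6 - 226/25 = -376/25 ≈ -15.040)
(h(1, 4)*m)*(-3) = (1*(-376/25))*(-3) = -376/25*(-3) = 1128/25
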